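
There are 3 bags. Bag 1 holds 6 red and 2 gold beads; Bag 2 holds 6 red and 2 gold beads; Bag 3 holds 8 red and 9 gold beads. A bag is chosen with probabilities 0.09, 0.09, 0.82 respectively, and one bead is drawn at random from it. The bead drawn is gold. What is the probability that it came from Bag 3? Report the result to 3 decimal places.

Posterior probability ≈ 0.906

Tabulate prior·likelihood by source: [1] prior 0.09, lik 0.25, product 0.02250; [2] prior 0.09, lik 0.25, product 0.02250; [3] prior 0.82, lik 0.5294, product 0.4341.
Normalizing constant = 0.47912; the posterior for Bag 3 is its product over the sum, 0.4341/0.47912 = 0.906.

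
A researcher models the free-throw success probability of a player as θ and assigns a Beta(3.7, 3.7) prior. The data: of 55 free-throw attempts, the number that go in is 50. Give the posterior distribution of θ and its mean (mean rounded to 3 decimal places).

The binomial likelihood is conjugate to the Beta prior: with 50 successes and 5 failures, the posterior is Beta(3.7+50, 3.7+5) = Beta(53.7, 8.7).
Posterior mean = α/(α+β) = 53.7/62.4 = 0.861.

Posterior: Beta(53.7, 8.7); mean ≈ 0.861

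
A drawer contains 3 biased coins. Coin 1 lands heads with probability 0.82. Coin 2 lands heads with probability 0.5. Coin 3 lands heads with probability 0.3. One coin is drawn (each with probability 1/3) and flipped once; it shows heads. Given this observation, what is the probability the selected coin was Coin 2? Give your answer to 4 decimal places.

P(heads|C1) = 0.82; P(heads|C2) = 0.5; P(heads|C3) = 0.3.
Prior × likelihood for each source: 0.333333·0.82=0.2733, 0.333333·0.5=0.1667, 0.333333·0.3=0.1000. Summing gives P(heads) = 0.54000.
P(Coin 2 | heads) = 0.1667 / 0.54000 = 0.3086.

Posterior probability ≈ 0.3086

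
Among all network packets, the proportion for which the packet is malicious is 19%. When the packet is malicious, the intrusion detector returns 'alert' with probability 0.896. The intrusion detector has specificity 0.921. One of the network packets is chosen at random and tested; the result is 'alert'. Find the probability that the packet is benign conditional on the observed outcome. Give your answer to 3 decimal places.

P(¬H | E) ≈ 0.273

Write H for 'the packet is malicious'. Prior odds H:¬H = 0.19/0.81 = 0.23457. For the 'alert' outcome, the likelihood ratio is 0.896/0.079 = 11.342.
Posterior odds = 0.23457 × 11.342 = 2.6604, so P(H|E) = 2.6604/(1+2.6604) = 0.727. Then P(¬H|E) = 1 − 0.727 = 0.273.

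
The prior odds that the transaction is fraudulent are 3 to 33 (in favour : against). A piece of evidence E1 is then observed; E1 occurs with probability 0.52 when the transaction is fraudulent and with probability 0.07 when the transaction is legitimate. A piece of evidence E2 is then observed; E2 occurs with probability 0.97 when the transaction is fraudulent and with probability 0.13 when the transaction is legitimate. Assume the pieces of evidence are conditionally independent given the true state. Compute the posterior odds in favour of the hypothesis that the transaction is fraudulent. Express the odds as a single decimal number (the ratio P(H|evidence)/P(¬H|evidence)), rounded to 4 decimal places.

Prior odds = 3/33 = 0.090909.
Likelihood ratio for E1 = 0.52/0.07 = 7.4286.
Likelihood ratio for E2 = 0.97/0.13 = 7.4615.
Posterior odds = prior odds × LR₁ × LR₂ = 5.0390.

Posterior odds ≈ 5.0390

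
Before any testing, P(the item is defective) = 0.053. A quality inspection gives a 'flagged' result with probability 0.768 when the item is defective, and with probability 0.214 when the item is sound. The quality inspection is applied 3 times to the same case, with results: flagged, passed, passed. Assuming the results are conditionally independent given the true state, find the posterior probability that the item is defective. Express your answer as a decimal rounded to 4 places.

Posterior P(H) ≈ 0.0172

Let H be the event that the item is defective; start with P(H) = 0.053. P('flagged'|H) = 0.768, P('flagged'|¬H) = 0.214.
Update on result 1 ('flagged'): P(H) ← 0.768·0.0530 / (0.768·0.0530 + 0.214·0.9470) = 0.040704/0.24336 = 0.1673.
Update on result 2 ('passed'): P(H) ← 0.232·0.1673 / (0.232·0.1673 + 0.786·0.8327) = 0.038804/0.69334 = 0.0560.
Update on result 3 ('passed'): P(H) ← 0.232·0.0560 / (0.232·0.0560 + 0.786·0.9440) = 0.012984/0.75499 = 0.0172.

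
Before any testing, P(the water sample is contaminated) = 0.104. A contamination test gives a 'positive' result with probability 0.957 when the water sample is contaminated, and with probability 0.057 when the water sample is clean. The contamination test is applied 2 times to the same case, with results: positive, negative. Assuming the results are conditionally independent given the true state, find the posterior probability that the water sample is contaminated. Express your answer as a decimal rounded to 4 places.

Posterior P(H) ≈ 0.0816

Let H be the event that the water sample is contaminated; start with P(H) = 0.104. P('positive'|H) = 0.957, P('positive'|¬H) = 0.057.
Update on result 1 ('positive'): P(H) ← 0.957·0.1040 / (0.957·0.1040 + 0.057·0.8960) = 0.099528/0.15060 = 0.6609.
Update on result 2 ('negative'): P(H) ← 0.043·0.6609 / (0.043·0.6609 + 0.943·0.3391) = 0.028418/0.34821 = 0.0816.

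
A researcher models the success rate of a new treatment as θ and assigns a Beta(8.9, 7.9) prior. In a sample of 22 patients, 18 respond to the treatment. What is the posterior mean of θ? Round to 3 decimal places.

Observing 18 successes and 4 failures updates Beta(8.9, 7.9) by adding the success and failure counts to the two shape parameters: α = 8.9+18 = 26.9, β = 7.9+4 = 11.9.
E[θ | data] = 26.9/(26.9+11.9) = 0.693.

Posterior mean ≈ 0.693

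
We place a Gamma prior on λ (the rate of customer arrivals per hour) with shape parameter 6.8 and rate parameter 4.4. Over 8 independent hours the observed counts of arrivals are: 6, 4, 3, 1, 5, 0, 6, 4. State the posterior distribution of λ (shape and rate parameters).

Total count ∑xᵢ = 29 over n = 8 hours.
Gamma is conjugate to the Poisson likelihood: posterior is Gamma(shape = 6.8+29 = 35.8, rate = 4.4+8 = 12.4).

Posterior: Gamma(shape=35.8, rate=12.4)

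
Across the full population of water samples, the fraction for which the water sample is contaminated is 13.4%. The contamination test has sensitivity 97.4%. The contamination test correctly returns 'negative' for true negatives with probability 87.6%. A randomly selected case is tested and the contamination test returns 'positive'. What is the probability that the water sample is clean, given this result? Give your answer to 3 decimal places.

P(¬H | E) ≈ 0.451

Write H for 'the water sample is contaminated'. Prior odds H:¬H = 0.134/0.866 = 0.15473. For the 'positive' outcome, the likelihood ratio is 0.974/0.124 = 7.8548.
Posterior odds = 0.15473 × 7.8548 = 1.2154, so P(H|E) = 1.2154/(1+1.2154) = 0.549. Then P(¬H|E) = 1 − 0.549 = 0.451.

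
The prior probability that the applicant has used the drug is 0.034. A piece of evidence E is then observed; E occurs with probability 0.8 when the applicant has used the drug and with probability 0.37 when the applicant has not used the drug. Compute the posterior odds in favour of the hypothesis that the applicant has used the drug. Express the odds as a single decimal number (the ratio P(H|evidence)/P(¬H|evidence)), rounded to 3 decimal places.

Posterior odds ≈ 0.076

Prior odds = 0.034/(1−0.034) = 0.035197. In log-odds, ln(0.035197) = -3.3468.
Add log likelihood ratio: ln(2.1622) = 0.77111.
Posterior log-odds = -2.5757, so posterior odds = exp(-2.5757) = 0.076101.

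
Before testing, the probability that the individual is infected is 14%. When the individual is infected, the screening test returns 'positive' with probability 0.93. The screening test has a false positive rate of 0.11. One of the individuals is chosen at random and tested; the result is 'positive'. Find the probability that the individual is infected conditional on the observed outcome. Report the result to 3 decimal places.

P(H | E) ≈ 0.579

Let H be the event that the individual is infected. P(H) = 0.14, so P(¬H) = 0.86. With E the 'positive' result, P(E|H) = 0.93 and P(E|¬H) = 0.11.
P(E) = 0.93·0.14 + 0.11·0.86 = 0.13020 + 0.094600 = 0.22480.
By Bayes' theorem, P(H|E) = 0.13020 / 0.22480 = 0.579.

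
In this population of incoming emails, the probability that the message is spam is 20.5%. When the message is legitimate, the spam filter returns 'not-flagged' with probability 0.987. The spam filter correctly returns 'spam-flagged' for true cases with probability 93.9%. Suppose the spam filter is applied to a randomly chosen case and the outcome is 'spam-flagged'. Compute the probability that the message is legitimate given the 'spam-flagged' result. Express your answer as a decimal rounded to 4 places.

P(¬H | E) ≈ 0.0510

Write H for 'the message is spam'. Prior odds H:¬H = 0.205/0.795 = 0.25786. For the 'spam-flagged' outcome, the likelihood ratio is 0.939/0.013 = 72.231.
Posterior odds = 0.25786 × 72.231 = 18.626, so P(H|E) = 18.626/(1+18.626) = 0.9490. Then P(¬H|E) = 1 − 0.9490 = 0.0510.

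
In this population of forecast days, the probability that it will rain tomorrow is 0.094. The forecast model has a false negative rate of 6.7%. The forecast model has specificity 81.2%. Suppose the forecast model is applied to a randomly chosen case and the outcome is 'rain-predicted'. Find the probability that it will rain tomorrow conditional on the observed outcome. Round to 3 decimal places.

Write H for 'it will rain tomorrow'. Prior odds H:¬H = 0.094/0.906 = 0.10375. For the 'rain-predicted' outcome, the likelihood ratio is 0.933/0.188 = 4.9628.
Posterior odds = 0.10375 × 4.9628 = 0.51490, so P(H|E) = 0.51490/(1+0.51490) = 0.340.

P(H | E) ≈ 0.340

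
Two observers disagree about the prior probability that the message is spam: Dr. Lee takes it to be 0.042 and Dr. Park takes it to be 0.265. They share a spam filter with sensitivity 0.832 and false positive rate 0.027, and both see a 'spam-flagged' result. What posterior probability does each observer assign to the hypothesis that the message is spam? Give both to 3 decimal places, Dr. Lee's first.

P('+'|H) = 0.832, P('+'|¬H) = 0.027.
Dr. Lee: numerator 0.832·0.042 = 0.034944; evidence = 0.034944+0.027·0.958 = 0.060810; posterior = 0.575.
Dr. Park: numerator 0.832·0.265 = 0.22048; evidence = 0.22048+0.027·0.735 = 0.24033; posterior = 0.917.

Dr. Lee: 0.575; Dr. Park: 0.917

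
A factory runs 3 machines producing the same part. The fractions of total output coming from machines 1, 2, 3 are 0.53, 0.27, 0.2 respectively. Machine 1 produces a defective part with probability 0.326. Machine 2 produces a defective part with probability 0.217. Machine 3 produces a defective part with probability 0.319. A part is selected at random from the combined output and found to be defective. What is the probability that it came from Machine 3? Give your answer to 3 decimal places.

Posterior probability ≈ 0.216

P(defective|M1) = 0.326; P(defective|M2) = 0.217; P(defective|M3) = 0.319.
Prior × likelihood for each source: 0.53·0.326=0.1728, 0.27·0.217=0.05859, 0.2·0.319=0.06380. Summing gives P(defective) = 0.29517.
P(Machine 3 | defective) = 0.06380 / 0.29517 = 0.216.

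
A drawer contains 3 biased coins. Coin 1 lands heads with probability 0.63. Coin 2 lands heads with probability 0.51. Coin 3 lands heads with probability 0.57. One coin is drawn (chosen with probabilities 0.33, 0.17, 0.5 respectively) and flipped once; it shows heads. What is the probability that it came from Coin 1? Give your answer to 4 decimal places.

Posterior probability ≈ 0.3587

P(heads|C1) = 0.63; P(heads|C2) = 0.51; P(heads|C3) = 0.57.
Prior × likelihood for each source: 0.33·0.63=0.2079, 0.17·0.51=0.08670, 0.5·0.57=0.2850. Summing gives P(heads) = 0.57960.
P(Coin 1 | heads) = 0.2079 / 0.57960 = 0.3587.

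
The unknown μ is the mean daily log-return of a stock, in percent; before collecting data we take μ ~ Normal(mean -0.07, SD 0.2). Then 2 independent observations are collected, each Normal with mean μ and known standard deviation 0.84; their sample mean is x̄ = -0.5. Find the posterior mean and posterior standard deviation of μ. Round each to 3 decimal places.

With known σ, the Normal prior is conjugate. Weight on the data is w = (n/σ²)/(n/σ² + 1/τ₀²) = 2.83447/(2.83447+25.0000) = 0.10183.
Posterior mean = w·x̄ + (1−w)·μ₀ = 0.10183·-0.5 + 0.89817·-0.07 = -0.114. Posterior variance = 1/(2.83447+25.0000) = 0.0359267, so SD = 0.190.

Posterior mean ≈ -0.114; posterior SD ≈ 0.190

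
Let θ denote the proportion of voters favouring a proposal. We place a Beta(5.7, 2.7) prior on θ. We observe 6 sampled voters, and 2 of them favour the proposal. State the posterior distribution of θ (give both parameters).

Posterior: Beta(7.7, 6.7)

Observing 2 successes and 4 failures updates Beta(5.7, 2.7) by adding the success and failure counts to the two shape parameters: α = 5.7+2 = 7.7, β = 2.7+4 = 6.7.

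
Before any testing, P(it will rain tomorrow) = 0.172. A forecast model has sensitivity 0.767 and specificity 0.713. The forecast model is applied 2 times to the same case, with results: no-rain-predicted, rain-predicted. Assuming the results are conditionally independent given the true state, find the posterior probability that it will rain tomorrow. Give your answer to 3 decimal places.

Posterior P(H) ≈ 0.154

Let H be the event that it will rain tomorrow; start with P(H) = 0.172. P('rain-predicted'|H) = 0.767, P('rain-predicted'|¬H) = 0.287.
Update on result 1 ('no-rain-predicted'): P(H) ← 0.233·0.1720 / (0.233·0.1720 + 0.713·0.8280) = 0.040076/0.63044 = 0.0636.
Update on result 2 ('rain-predicted'): P(H) ← 0.767·0.0636 / (0.767·0.0636 + 0.287·0.9364) = 0.048757/0.31751 = 0.1536.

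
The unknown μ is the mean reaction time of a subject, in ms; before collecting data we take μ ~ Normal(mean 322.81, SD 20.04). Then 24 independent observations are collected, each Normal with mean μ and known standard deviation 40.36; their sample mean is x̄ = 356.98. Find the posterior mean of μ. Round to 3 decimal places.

Prior precision 1/τ₀² = 1/20.04² = 0.00249003; data precision n/σ² = 24/40.36² = 0.0147336.
Posterior precision = 0.00249003 + 0.0147336 = 0.0172236.
Posterior mean = (0.00249003·322.81 + 0.0147336·356.98) / 0.0172236 = 352.040.

Posterior mean ≈ 352.040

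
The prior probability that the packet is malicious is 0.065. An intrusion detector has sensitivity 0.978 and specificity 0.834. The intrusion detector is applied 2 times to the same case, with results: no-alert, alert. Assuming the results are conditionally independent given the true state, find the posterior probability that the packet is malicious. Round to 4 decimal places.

Posterior P(H) ≈ 0.0107

With H the event that the packet is malicious, the joint likelihood of the observed sequence is P(data|H) = 0.022·0.978 = 0.021516 and P(data|¬H) = 0.834·0.166 = 0.13844.
Bayes: P(H|data) = 0.065·0.021516 / (0.065·0.021516 + 0.935·0.13844) = 0.0013985/0.13084 = 0.0107.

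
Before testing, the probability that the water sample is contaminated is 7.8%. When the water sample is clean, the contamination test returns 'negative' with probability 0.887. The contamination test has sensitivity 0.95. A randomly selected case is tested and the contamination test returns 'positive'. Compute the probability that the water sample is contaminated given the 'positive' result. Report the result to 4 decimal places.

Write H for 'the water sample is contaminated'. Prior odds H:¬H = 0.078/0.922 = 0.084599. For the 'positive' outcome, the likelihood ratio is 0.95/0.113 = 8.4071.
Posterior odds = 0.084599 × 8.4071 = 0.71123, so P(H|E) = 0.71123/(1+0.71123) = 0.4156.

P(H | E) ≈ 0.4156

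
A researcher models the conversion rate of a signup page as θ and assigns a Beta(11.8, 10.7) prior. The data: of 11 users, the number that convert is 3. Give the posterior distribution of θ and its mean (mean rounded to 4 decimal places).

Posterior: Beta(14.8, 18.7); mean ≈ 0.4418

Observing 3 successes and 8 failures updates Beta(11.8, 10.7) by adding the success and failure counts to the two shape parameters: α = 11.8+3 = 14.8, β = 10.7+8 = 18.7.
E[θ | data] = 14.8/(14.8+18.7) = 0.4418.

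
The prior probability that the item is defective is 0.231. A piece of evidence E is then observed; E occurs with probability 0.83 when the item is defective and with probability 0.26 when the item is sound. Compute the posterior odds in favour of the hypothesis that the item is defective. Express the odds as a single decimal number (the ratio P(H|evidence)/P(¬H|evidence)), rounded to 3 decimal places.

Posterior odds ≈ 0.959

Prior odds = 0.231/(1−0.231) = 0.30039. In log-odds, ln(0.30039) = -1.2027.
Add log likelihood ratio: ln(3.1923) = 1.1607.
Posterior log-odds = -0.041929, so posterior odds = exp(-0.041929) = 0.95894.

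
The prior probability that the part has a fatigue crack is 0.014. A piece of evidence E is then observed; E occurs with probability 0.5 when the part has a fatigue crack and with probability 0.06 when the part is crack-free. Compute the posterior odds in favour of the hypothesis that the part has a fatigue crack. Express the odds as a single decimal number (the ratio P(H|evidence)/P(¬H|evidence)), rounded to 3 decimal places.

Posterior odds ≈ 0.118

Prior odds = 0.014/(1−0.014) = 0.014199.
Likelihood ratio for E = 0.5/0.06 = 8.3333.
Posterior odds = prior odds × LR = 0.11832.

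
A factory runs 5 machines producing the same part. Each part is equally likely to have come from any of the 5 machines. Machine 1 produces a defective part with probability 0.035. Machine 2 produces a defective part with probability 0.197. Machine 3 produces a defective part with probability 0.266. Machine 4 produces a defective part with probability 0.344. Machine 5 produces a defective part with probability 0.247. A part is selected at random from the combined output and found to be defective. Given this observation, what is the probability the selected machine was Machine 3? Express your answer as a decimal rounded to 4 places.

Posterior probability ≈ 0.2443

Tabulate prior·likelihood by source: [1] prior 0.2, lik 0.035, product 0.007000; [2] prior 0.2, lik 0.197, product 0.03940; [3] prior 0.2, lik 0.266, product 0.05320; [4] prior 0.2, lik 0.344, product 0.06880; [5] prior 0.2, lik 0.247, product 0.04940.
Normalizing constant = 0.21780; the posterior for Machine 3 is its product over the sum, 0.05320/0.21780 = 0.2443.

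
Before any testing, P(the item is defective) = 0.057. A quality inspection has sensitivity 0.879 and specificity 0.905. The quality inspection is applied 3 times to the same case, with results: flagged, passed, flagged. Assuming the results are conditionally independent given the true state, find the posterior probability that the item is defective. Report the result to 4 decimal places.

Posterior P(H) ≈ 0.4089

Let H be the event that the item is defective; start with P(H) = 0.057. P('flagged'|H) = 0.879, P('flagged'|¬H) = 0.095.
Update on result 1 ('flagged'): P(H) ← 0.879·0.0570 / (0.879·0.0570 + 0.095·0.9430) = 0.050103/0.13969 = 0.3587.
Update on result 2 ('passed'): P(H) ← 0.121·0.3587 / (0.121·0.3587 + 0.905·0.6413) = 0.043400/0.62380 = 0.0696.
Update on result 3 ('flagged'): P(H) ← 0.879·0.0696 / (0.879·0.0696 + 0.095·0.9304) = 0.061156/0.14955 = 0.4089.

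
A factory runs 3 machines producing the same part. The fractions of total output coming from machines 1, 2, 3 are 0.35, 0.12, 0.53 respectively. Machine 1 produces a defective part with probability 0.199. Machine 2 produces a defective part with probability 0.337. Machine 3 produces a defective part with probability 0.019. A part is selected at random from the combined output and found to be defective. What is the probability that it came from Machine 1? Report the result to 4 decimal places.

Posterior probability ≈ 0.5796

P(defective|M1) = 0.199; P(defective|M2) = 0.337; P(defective|M3) = 0.019.
Prior × likelihood for each source: 0.35·0.199=0.06965, 0.12·0.337=0.04044, 0.53·0.019=0.01007. Summing gives P(defective) = 0.12016.
P(Machine 1 | defective) = 0.06965 / 0.12016 = 0.5796.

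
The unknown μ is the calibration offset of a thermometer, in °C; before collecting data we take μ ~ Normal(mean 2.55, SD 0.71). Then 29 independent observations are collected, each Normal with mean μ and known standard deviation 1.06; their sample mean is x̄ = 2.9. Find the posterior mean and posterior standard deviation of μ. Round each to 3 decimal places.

Posterior mean ≈ 2.875; posterior SD ≈ 0.190

With known σ, the Normal prior is conjugate. Weight on the data is w = (n/σ²)/(n/σ² + 1/τ₀²) = 25.8099/(25.8099+1.98373) = 0.92863.
Posterior mean = w·x̄ + (1−w)·μ₀ = 0.92863·2.9 + 0.071374·2.55 = 2.875. Posterior variance = 1/(25.8099+1.98373) = 0.0359795, so SD = 0.190.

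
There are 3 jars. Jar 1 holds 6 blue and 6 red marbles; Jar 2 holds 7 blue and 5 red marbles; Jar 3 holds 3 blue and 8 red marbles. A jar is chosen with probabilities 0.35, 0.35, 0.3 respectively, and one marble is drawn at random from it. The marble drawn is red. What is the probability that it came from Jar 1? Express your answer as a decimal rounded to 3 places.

Tabulate prior·likelihood by source: [1] prior 0.35, lik 0.5, product 0.1750; [2] prior 0.35, lik 0.4167, product 0.1458; [3] prior 0.3, lik 0.7273, product 0.2182.
Normalizing constant = 0.53902; the posterior for Jar 1 is its product over the sum, 0.1750/0.53902 = 0.325.

Posterior probability ≈ 0.325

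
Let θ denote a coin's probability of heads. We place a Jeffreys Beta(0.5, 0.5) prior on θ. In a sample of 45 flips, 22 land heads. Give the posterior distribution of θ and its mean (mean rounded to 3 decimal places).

Posterior: Beta(22.5, 23.5); mean ≈ 0.489

Observing 22 successes and 23 failures updates Beta(0.5, 0.5) by adding the success and failure counts to the two shape parameters: α = 0.5+22 = 22.5, β = 0.5+23 = 23.5.
Posterior mean = α/(α+β) = 22.5/46 = 0.489.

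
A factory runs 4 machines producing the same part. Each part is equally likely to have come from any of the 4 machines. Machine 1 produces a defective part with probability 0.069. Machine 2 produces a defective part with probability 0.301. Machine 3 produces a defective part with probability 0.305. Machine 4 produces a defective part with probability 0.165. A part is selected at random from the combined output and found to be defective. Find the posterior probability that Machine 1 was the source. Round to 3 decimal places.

P(defective|M1) = 0.069; P(defective|M2) = 0.301; P(defective|M3) = 0.305; P(defective|M4) = 0.165.
Prior × likelihood for each source: 0.25·0.069=0.01725, 0.25·0.301=0.07525, 0.25·0.305=0.07625, 0.25·0.165=0.04125. Summing gives P(defective) = 0.21000.
P(Machine 1 | defective) = 0.01725 / 0.21000 = 0.082.

Posterior probability ≈ 0.082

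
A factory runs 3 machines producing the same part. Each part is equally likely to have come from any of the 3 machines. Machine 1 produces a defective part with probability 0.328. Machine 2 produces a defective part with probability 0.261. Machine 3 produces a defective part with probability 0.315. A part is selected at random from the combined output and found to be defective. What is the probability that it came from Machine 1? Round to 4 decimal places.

P(defective|M1) = 0.328; P(defective|M2) = 0.261; P(defective|M3) = 0.315.
Prior × likelihood for each source: 0.333333·0.328=0.1093, 0.333333·0.261=0.08700, 0.333333·0.315=0.1050. Summing gives P(defective) = 0.30133.
P(Machine 1 | defective) = 0.1093 / 0.30133 = 0.3628.

Posterior probability ≈ 0.3628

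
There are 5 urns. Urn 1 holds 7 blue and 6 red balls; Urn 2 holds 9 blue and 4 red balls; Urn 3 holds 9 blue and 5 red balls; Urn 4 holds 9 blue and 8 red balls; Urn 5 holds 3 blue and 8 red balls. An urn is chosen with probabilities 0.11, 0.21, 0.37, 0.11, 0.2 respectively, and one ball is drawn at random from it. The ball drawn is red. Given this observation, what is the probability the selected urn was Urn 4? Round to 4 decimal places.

Tabulate prior·likelihood by source: [1] prior 0.11, lik 0.4615, product 0.05077; [2] prior 0.21, lik 0.3077, product 0.06462; [3] prior 0.37, lik 0.3571, product 0.1321; [4] prior 0.11, lik 0.4706, product 0.05176; [5] prior 0.2, lik 0.7273, product 0.1455.
Normalizing constant = 0.44475; the posterior for Urn 4 is its product over the sum, 0.05176/0.44475 = 0.1164.

Posterior probability ≈ 0.1164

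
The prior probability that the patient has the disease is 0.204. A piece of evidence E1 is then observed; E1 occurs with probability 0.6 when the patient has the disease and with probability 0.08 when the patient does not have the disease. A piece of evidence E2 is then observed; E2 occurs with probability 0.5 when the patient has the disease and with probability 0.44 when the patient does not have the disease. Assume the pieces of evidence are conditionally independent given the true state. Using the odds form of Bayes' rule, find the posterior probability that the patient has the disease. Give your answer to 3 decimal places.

Prior odds = 0.204/(1−0.204) = 0.25628.
Likelihood ratio for E1 = 0.6/0.08 = 7.5000.
Likelihood ratio for E2 = 0.5/0.44 = 1.1364.
Posterior odds = prior odds × LR₁ × LR₂ = 2.1842.
Posterior probability = odds/(1+odds) = 2.1842/3.1842 = 0.686.

Posterior probability ≈ 0.686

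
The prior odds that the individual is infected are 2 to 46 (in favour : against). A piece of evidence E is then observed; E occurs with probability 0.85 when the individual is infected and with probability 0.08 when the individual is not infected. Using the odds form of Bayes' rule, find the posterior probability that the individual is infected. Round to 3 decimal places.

Posterior probability ≈ 0.316

Prior odds = 2/46 = 0.043478. In log-odds, ln(0.043478) = -3.1355.
Add log likelihood ratio: ln(10.625) = 2.3632.
Posterior log-odds = -0.77228, so posterior odds = exp(-0.77228) = 0.46196. Converting, P(H|E) = 0.46196/1.4620 = 0.316.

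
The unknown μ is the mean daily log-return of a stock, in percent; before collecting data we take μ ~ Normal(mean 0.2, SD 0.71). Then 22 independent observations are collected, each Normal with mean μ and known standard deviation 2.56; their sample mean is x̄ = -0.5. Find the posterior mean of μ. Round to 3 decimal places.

Prior precision 1/τ₀² = 1/0.71² = 1.98373; data precision n/σ² = 22/2.56² = 3.35693.
Posterior precision = 1.98373 + 3.35693 = 5.34067.
Posterior mean = (1.98373·0.2 + 3.35693·-0.5) / 5.34067 = -0.240.

Posterior mean ≈ -0.240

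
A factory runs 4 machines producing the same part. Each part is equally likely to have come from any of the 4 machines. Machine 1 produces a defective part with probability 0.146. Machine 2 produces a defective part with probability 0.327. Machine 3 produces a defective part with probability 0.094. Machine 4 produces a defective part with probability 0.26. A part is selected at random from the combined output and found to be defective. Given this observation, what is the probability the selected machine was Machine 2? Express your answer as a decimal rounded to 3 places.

P(defective|M1) = 0.146; P(defective|M2) = 0.327; P(defective|M3) = 0.094; P(defective|M4) = 0.26.
Prior × likelihood for each source: 0.25·0.146=0.03650, 0.25·0.327=0.08175, 0.25·0.094=0.02350, 0.25·0.26=0.06500. Summing gives P(defective) = 0.20675.
P(Machine 2 | defective) = 0.08175 / 0.20675 = 0.395.

Posterior probability ≈ 0.395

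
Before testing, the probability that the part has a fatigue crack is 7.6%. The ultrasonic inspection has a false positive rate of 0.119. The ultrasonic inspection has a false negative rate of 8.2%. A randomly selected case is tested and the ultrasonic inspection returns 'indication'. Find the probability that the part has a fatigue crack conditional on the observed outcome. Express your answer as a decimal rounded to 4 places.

Write H for 'the part has a fatigue crack'. Prior odds H:¬H = 0.076/0.924 = 0.082251. For the 'indication' outcome, the likelihood ratio is 0.918/0.119 = 7.7143.
Posterior odds = 0.082251 × 7.7143 = 0.63451, so P(H|E) = 0.63451/(1+0.63451) = 0.3882.

P(H | E) ≈ 0.3882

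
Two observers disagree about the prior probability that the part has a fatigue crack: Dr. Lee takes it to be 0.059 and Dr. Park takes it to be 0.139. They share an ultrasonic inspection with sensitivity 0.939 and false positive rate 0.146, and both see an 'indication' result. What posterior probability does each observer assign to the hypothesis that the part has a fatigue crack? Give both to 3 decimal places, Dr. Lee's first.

The likelihood ratio for an 'indication' result is 0.939/0.146 = 6.4315.
Dr. Lee: prior odds 0.059/0.941 = 0.062699; posterior odds 0.40325; posterior probability 0.287.
Dr. Park: prior odds 0.139/0.861 = 0.16144; posterior odds 1.0383; posterior probability 0.509.

Dr. Lee: 0.287; Dr. Park: 0.509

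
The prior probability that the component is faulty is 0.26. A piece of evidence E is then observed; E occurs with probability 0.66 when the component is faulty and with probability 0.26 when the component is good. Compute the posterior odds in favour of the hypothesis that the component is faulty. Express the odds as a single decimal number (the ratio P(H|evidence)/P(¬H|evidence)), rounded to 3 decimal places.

Posterior odds ≈ 0.892

Prior odds = 0.26/(1−0.26) = 0.35135.
Likelihood ratio for E = 0.66/0.26 = 2.5385.
Posterior odds = prior odds × LR = 0.89189.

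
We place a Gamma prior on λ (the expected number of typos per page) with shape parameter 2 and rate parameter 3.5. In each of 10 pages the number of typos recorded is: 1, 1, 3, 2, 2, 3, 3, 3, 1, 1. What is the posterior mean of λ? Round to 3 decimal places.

The Poisson likelihood adds the total count to the shape and the number of exposure periods to the rate. Here ∑xᵢ = 20 and n = 10, so shape 2→22 and rate 3.5→13.5.
Posterior mean = shape/rate = 22/13.5 = 1.630.

Posterior mean ≈ 1.630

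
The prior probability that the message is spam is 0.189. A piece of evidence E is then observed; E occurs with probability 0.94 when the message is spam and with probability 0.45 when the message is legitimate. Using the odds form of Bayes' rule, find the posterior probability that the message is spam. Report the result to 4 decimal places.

Posterior probability ≈ 0.3274

Prior odds = 0.189/(1−0.189) = 0.23305. In log-odds, ln(0.23305) = -1.4565.
Add log likelihood ratio: ln(2.0889) = 0.73663.
Posterior log-odds = -0.71989, so posterior odds = exp(-0.71989) = 0.48681. Converting, P(H|E) = 0.48681/1.4868 = 0.3274.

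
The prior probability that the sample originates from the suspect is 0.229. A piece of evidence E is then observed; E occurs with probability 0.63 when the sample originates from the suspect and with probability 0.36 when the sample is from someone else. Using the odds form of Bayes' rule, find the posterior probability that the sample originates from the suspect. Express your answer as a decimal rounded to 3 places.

Prior odds = 0.229/(1−0.229) = 0.29702.
Likelihood ratio for E = 0.63/0.36 = 1.7500.
Posterior odds = prior odds × LR = 0.51978.
Posterior probability = odds/(1+odds) = 0.51978/1.5198 = 0.342.

Posterior probability ≈ 0.342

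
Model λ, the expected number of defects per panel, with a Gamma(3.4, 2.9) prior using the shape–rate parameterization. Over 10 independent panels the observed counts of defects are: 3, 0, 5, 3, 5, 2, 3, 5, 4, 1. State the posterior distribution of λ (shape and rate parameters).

Posterior: Gamma(shape=34.4, rate=12.9)

The Poisson likelihood adds the total count to the shape and the number of exposure periods to the rate. Here ∑xᵢ = 31 and n = 10, so shape 3.4→34.4 and rate 2.9→12.9.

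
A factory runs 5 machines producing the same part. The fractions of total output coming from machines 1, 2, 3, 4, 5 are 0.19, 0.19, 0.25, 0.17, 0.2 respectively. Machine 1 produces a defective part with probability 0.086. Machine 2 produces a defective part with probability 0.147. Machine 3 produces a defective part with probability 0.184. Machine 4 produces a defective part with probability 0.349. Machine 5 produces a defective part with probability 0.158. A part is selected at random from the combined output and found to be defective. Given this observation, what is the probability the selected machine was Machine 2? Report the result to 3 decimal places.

Posterior probability ≈ 0.154

Tabulate prior·likelihood by source: [1] prior 0.19, lik 0.086, product 0.01634; [2] prior 0.19, lik 0.147, product 0.02793; [3] prior 0.25, lik 0.184, product 0.04600; [4] prior 0.17, lik 0.349, product 0.05933; [5] prior 0.2, lik 0.158, product 0.03160.
Normalizing constant = 0.18120; the posterior for Machine 2 is its product over the sum, 0.02793/0.18120 = 0.154.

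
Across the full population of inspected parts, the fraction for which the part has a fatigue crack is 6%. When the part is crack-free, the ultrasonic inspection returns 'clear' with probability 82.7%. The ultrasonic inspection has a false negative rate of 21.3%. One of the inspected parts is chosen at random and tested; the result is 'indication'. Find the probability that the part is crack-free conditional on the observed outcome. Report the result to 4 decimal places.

Let H be the event that the part has a fatigue crack. P(H) = 0.06, so P(¬H) = 0.94. With E the 'indication' result, P(E|H) = 0.787 and P(E|¬H) = 0.173.
P(E) = 0.787·0.06 + 0.173·0.94 = 0.047220 + 0.16262 = 0.20984.
By Bayes' theorem, P(H|E) = 0.047220 / 0.20984 = 0.2250. Hence P(¬H|E) = 1 − 0.2250 = 0.7750.

P(¬H | E) ≈ 0.7750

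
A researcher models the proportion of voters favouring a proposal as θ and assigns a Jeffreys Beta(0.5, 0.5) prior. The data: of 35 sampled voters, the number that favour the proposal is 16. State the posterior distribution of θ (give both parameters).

Posterior: Beta(16.5, 19.5)

The binomial likelihood is conjugate to the Beta prior: with 16 successes and 19 failures, the posterior is Beta(0.5+16, 0.5+19) = Beta(16.5, 19.5).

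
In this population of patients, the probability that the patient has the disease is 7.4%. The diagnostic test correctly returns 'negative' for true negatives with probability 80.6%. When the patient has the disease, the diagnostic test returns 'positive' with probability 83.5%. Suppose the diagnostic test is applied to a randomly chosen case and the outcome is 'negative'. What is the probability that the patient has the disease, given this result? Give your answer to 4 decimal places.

Let H be the event that the patient has the disease. P(H) = 0.074, so P(¬H) = 0.926. With E the 'negative' result, P(E|H) = 0.165 and P(E|¬H) = 0.806.
P(E) = 0.165·0.074 + 0.806·0.926 = 0.012210 + 0.74636 = 0.75857.
By Bayes' theorem, P(H|E) = 0.012210 / 0.75857 = 0.0161.

P(H | E) ≈ 0.0161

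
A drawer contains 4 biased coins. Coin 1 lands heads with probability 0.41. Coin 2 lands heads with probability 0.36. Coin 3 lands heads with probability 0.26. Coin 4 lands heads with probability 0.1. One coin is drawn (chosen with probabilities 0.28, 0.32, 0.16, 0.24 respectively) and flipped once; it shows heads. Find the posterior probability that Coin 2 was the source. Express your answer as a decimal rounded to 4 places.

Tabulate prior·likelihood by source: [1] prior 0.28, lik 0.41, product 0.1148; [2] prior 0.32, lik 0.36, product 0.1152; [3] prior 0.16, lik 0.26, product 0.04160; [4] prior 0.24, lik 0.1, product 0.02400.
Normalizing constant = 0.29560; the posterior for Coin 2 is its product over the sum, 0.1152/0.29560 = 0.3897.

Posterior probability ≈ 0.3897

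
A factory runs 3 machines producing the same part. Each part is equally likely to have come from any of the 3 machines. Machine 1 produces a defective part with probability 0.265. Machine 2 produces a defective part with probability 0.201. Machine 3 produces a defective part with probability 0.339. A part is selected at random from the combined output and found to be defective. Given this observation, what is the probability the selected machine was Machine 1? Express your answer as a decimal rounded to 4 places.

Posterior probability ≈ 0.3292

P(defective|M1) = 0.265; P(defective|M2) = 0.201; P(defective|M3) = 0.339.
Prior × likelihood for each source: 0.333333·0.265=0.08833, 0.333333·0.201=0.06700, 0.333333·0.339=0.1130. Summing gives P(defective) = 0.26833.
P(Machine 1 | defective) = 0.08833 / 0.26833 = 0.3292.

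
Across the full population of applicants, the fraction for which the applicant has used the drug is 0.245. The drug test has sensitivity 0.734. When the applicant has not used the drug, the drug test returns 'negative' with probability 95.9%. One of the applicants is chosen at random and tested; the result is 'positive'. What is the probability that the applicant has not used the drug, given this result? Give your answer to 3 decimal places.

P(¬H | E) ≈ 0.147

Let H be the event that the applicant has used the drug. P(H) = 0.245, so P(¬H) = 0.755. With E the 'positive' result, P(E|H) = 0.734 and P(E|¬H) = 0.041.
P(E) = 0.734·0.245 + 0.041·0.755 = 0.17983 + 0.030955 = 0.21079.
By Bayes' theorem, P(H|E) = 0.17983 / 0.21079 = 0.853. Hence P(¬H|E) = 1 − 0.853 = 0.147.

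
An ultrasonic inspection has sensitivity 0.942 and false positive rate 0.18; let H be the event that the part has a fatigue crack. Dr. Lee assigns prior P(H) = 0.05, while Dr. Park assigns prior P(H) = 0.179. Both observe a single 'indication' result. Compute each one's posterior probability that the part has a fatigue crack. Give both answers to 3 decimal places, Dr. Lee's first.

Dr. Lee: 0.216; Dr. Park: 0.533

P('+'|H) = 0.942, P('+'|¬H) = 0.18.
Dr. Lee: numerator 0.942·0.05 = 0.047100; evidence = 0.047100+0.18·0.95 = 0.21810; posterior = 0.216.
Dr. Park: numerator 0.942·0.179 = 0.16862; evidence = 0.16862+0.18·0.821 = 0.31640; posterior = 0.533.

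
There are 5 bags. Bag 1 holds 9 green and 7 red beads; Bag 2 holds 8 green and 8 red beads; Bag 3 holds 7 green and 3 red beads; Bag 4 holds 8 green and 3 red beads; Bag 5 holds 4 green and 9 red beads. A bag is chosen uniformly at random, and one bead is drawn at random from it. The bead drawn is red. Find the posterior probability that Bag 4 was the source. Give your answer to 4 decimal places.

P(red|Bag 1) = 0.4375; P(red|Bag 2) = 0.5; P(red|Bag 3) = 0.3; P(red|Bag 4) = 0.2727; P(red|Bag 5) = 0.6923.
Prior × likelihood for each source: 0.2·0.4375=0.08750, 0.2·0.5=0.1000, 0.2·0.3=0.06000, 0.2·0.2727=0.05455, 0.2·0.6923=0.1385. Summing gives P(red) = 0.44051.
P(Bag 4 | red) = 0.05455 / 0.44051 = 0.1238.

Posterior probability ≈ 0.1238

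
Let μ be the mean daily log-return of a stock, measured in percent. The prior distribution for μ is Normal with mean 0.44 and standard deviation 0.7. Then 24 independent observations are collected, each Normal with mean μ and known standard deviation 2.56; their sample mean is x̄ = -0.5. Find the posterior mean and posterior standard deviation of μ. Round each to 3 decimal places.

With known σ, the Normal prior is conjugate. Weight on the data is w = (n/σ²)/(n/σ² + 1/τ₀²) = 3.66211/(3.66211+2.04082) = 0.64215.
Posterior mean = w·x̄ + (1−w)·μ₀ = 0.64215·-0.5 + 0.35785·0.44 = -0.164. Posterior variance = 1/(3.66211+2.04082) = 0.175349, so SD = 0.419.

Posterior mean ≈ -0.164; posterior SD ≈ 0.419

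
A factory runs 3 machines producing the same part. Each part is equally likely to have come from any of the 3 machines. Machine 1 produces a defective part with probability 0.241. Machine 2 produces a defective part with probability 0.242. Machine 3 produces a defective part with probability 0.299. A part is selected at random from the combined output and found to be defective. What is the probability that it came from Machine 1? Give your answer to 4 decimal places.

Tabulate prior·likelihood by source: [1] prior 0.333333, lik 0.241, product 0.08033; [2] prior 0.333333, lik 0.242, product 0.08067; [3] prior 0.333333, lik 0.299, product 0.09967.
Normalizing constant = 0.26067; the posterior for Machine 1 is its product over the sum, 0.08033/0.26067 = 0.3082.

Posterior probability ≈ 0.3082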